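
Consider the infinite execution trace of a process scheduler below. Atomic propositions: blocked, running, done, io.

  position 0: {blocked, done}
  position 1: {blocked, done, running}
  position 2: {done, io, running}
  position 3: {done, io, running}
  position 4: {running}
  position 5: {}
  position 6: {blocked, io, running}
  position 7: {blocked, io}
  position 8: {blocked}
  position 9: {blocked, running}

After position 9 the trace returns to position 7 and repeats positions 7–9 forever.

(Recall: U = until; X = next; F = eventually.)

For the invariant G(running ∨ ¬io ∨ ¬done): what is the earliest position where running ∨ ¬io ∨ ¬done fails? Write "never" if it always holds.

running ∨ ¬io ∨ ¬done holds at every position 0..9, and those are all the positions the trace ever visits, so the invariant G(running ∨ ¬io ∨ ¬done) is never violated.

never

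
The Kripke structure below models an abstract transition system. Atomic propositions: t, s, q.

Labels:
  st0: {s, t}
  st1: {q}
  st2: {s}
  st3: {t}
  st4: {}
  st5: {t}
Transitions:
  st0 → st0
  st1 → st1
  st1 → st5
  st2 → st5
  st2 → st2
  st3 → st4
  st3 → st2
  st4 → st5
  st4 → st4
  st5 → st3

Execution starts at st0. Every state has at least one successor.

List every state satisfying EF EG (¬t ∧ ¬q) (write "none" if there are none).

{st1, st2, st3, st4, st5}

States satisfying EG (¬t ∧ ¬q): {st2, st4}.
States satisfying EF EG (¬t ∧ ¬q): {st1, st2, st3, st4, st5}.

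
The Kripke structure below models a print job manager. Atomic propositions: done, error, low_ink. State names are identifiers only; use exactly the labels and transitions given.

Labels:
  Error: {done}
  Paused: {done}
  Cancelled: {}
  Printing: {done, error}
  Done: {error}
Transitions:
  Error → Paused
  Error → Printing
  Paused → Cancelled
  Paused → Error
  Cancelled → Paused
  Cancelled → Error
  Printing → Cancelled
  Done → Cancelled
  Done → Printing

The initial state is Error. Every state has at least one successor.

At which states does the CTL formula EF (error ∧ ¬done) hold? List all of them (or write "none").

{Done}

States satisfying error ∧ ¬done: {Done}.
States satisfying EF (error ∧ ¬done): {Done}.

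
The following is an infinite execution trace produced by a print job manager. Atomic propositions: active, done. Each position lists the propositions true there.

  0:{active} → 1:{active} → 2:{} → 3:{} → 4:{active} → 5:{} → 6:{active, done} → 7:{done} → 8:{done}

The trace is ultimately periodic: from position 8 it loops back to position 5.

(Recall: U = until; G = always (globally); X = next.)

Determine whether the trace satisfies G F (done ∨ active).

Holds

F (done ∨ active) holds at every position 0..8, and those are all positions ever visited, so G F (done ∨ active) holds.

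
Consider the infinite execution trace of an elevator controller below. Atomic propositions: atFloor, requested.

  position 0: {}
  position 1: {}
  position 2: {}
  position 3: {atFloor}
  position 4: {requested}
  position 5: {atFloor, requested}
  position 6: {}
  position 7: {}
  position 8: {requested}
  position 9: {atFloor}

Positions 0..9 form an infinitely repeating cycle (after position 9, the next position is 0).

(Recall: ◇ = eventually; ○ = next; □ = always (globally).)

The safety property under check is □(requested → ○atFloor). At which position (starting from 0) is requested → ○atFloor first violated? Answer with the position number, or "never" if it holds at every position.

Check requested → ○atFloor at each position in order: 0 ✓, 1 ✓, 2 ✓, 3 ✓, 4 ✓.
At position 5 the labels are {atFloor, requested} and the next position 6 has {}, so requested → ○atFloor is false there. This is the first violation.

5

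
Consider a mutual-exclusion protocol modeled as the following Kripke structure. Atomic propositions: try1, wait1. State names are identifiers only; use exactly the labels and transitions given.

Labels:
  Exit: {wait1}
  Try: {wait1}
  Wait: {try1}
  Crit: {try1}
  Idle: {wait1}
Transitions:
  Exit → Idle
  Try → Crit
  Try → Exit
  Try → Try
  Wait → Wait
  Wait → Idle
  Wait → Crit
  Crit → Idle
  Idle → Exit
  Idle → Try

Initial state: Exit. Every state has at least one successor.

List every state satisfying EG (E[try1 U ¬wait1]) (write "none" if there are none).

{Wait}

States satisfying E[try1 U ¬wait1]: {Wait, Crit}.
States satisfying EG (E[try1 U ¬wait1]): {Wait}.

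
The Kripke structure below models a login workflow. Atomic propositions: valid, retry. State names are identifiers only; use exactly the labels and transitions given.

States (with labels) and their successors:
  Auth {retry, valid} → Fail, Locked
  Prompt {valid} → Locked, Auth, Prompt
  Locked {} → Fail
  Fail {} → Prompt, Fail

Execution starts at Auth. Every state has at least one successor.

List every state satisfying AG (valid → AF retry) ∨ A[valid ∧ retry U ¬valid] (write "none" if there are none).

States satisfying valid → AF retry: {Auth, Locked, Fail}.
States satisfying AG (valid → AF retry): ∅.
States satisfying valid ∧ retry: {Auth}.
States satisfying ¬valid: {Locked, Fail}.
States satisfying A[valid ∧ retry U ¬valid]: {Auth, Locked, Fail}.
States satisfying AG (valid → AF retry) ∨ A[valid ∧ retry U ¬valid]: {Auth, Locked, Fail}.

{Auth, Locked, Fail}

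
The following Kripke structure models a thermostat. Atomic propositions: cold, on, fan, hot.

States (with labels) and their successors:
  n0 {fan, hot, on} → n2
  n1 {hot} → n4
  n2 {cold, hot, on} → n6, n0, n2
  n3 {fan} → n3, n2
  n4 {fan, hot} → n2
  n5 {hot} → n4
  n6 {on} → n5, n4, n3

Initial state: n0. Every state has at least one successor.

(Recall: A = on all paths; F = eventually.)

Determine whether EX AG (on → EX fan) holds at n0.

States satisfying AG (on → EX fan): ∅.
States satisfying EX AG (on → EX fan): ∅.
No suitable path/successor from n0 witnesses the formula.
n0 ∉ Sat(EX AG (on → EX fan)).

Does not hold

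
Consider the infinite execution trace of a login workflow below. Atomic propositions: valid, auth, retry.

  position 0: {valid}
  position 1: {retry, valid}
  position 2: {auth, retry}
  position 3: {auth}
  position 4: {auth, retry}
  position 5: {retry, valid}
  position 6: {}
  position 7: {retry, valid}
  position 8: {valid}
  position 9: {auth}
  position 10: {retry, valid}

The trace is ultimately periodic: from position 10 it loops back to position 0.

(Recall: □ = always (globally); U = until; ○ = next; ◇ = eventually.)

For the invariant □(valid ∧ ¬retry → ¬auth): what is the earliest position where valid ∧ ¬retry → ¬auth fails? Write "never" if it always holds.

never

valid ∧ ¬retry → ¬auth holds at every position 0..10, and those are all the positions the trace ever visits, so the invariant □(valid ∧ ¬retry → ¬auth) is never violated.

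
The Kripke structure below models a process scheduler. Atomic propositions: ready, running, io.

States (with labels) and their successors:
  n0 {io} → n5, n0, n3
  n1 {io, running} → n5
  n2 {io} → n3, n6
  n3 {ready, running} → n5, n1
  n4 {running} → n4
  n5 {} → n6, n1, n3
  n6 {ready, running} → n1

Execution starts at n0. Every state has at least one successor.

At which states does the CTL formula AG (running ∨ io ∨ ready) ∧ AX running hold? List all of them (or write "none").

States satisfying running ∨ io ∨ ready: {n0, n1, n2, n3, n4, n6}.
States satisfying AG (running ∨ io ∨ ready): {n4}.
States satisfying running: {n1, n3, n4, n6}.
States satisfying AX running: {n2, n4, n5, n6}.
States satisfying AG (running ∨ io ∨ ready) ∧ AX running: {n4}.

{n4}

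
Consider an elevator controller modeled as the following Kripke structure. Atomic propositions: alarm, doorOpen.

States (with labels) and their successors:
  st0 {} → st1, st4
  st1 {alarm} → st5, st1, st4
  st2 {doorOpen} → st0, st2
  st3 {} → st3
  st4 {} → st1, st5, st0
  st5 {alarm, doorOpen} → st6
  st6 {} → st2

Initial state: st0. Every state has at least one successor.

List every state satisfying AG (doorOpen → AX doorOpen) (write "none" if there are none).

States satisfying doorOpen → AX doorOpen: {st0, st1, st3, st4, st6}.
States satisfying AG (doorOpen → AX doorOpen): {st3}.

{st3}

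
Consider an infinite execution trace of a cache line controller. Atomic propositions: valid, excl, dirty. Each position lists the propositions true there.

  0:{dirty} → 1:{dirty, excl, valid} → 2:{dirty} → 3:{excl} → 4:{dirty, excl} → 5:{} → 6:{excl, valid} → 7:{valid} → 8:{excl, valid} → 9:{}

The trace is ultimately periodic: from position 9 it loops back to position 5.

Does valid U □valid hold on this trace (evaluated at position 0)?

Walking from position 0: at position 0, □valid has not yet held and valid fails, so valid U □valid is false.

Does not hold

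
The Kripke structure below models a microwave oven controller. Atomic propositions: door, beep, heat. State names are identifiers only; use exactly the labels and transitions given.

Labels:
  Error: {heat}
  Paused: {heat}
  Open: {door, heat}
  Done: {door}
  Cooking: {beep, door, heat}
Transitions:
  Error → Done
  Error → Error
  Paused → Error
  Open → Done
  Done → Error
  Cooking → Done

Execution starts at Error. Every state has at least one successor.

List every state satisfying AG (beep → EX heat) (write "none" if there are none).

States satisfying beep → EX heat: {Error, Paused, Open, Done}.
States satisfying AG (beep → EX heat): {Error, Paused, Open, Done}.

{Error, Paused, Open, Done}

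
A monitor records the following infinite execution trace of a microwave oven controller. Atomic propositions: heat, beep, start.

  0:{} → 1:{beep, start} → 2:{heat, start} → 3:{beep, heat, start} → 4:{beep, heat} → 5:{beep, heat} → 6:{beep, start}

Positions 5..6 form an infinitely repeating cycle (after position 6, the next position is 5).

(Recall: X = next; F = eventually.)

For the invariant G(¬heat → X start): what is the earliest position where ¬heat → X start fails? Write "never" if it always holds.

6

Check ¬heat → X start at each position in order: 0 ✓, 1 ✓, 2 ✓, 3 ✓, 4 ✓, 5 ✓.
At position 6 the labels are {beep, start} and the next position 5 has {beep, heat}, so ¬heat → X start is false there. This is the first violation.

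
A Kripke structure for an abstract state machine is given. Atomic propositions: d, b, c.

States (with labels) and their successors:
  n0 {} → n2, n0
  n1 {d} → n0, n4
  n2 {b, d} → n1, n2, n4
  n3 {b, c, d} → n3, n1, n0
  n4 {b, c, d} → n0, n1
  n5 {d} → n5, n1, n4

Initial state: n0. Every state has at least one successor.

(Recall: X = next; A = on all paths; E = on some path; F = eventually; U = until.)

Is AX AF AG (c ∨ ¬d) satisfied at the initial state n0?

States satisfying AF AG (c ∨ ¬d): ∅.
States satisfying AX AF AG (c ∨ ¬d): ∅.
n0 ∉ Sat(AX AF AG (c ∨ ¬d)).

Does not hold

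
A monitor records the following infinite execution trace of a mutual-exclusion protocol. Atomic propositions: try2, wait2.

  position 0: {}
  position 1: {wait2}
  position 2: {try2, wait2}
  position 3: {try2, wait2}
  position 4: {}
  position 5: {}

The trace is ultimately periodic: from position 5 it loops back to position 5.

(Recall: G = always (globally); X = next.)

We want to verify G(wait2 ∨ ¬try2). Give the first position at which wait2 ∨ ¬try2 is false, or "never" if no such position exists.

never

wait2 ∨ ¬try2 holds at every position 0..5, and those are all the positions the trace ever visits, so the invariant G(wait2 ∨ ¬try2) is never violated.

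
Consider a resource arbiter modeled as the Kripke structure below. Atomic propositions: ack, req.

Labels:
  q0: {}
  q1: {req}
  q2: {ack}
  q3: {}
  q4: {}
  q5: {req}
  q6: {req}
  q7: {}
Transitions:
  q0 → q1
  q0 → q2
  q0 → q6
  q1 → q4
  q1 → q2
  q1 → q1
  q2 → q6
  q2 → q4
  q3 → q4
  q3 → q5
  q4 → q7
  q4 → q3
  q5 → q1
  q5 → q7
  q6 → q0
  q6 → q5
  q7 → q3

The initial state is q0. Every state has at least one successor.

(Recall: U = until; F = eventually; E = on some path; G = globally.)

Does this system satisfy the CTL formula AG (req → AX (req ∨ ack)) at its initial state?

States satisfying req → AX (req ∨ ack): {q0, q2, q3, q4, q7}.
States satisfying AG (req → AX (req ∨ ack)): ∅.
q1 is reachable from q0 and violates req → AX (req ∨ ack), so AG fails at q0.
q0 ∉ Sat(AG (req → AX (req ∨ ack))).

No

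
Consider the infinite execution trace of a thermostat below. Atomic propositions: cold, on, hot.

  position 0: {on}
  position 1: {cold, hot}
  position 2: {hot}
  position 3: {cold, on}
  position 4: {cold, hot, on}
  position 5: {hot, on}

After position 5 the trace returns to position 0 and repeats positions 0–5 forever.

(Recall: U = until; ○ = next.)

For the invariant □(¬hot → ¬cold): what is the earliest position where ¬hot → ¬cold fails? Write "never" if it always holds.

3

Check ¬hot → ¬cold at each position in order: 0 ✓, 1 ✓, 2 ✓.
At position 3 the labels are {cold, on}, so ¬hot → ¬cold is false there. This is the first violation.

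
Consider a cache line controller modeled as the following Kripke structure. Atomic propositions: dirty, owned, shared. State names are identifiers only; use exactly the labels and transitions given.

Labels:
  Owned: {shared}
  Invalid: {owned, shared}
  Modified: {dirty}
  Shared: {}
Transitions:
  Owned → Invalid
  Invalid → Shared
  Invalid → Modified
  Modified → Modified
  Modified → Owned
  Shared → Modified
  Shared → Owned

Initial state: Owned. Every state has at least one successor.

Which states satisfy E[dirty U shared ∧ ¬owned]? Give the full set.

States satisfying dirty: {Modified}.
States satisfying shared ∧ ¬owned: {Owned}.
States satisfying E[dirty U shared ∧ ¬owned]: {Owned, Modified}.

{Owned, Modified}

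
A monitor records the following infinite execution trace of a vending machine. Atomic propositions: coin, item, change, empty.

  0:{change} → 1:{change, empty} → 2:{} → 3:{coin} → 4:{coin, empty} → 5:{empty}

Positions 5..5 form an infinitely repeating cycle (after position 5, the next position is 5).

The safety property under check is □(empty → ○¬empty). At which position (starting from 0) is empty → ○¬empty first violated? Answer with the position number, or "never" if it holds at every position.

Check empty → ○¬empty at each position in order: 0 ✓, 1 ✓, 2 ✓, 3 ✓.
At position 4 the labels are {coin, empty} and the next position 5 has {empty}, so empty → ○¬empty is false there. This is the first violation.

4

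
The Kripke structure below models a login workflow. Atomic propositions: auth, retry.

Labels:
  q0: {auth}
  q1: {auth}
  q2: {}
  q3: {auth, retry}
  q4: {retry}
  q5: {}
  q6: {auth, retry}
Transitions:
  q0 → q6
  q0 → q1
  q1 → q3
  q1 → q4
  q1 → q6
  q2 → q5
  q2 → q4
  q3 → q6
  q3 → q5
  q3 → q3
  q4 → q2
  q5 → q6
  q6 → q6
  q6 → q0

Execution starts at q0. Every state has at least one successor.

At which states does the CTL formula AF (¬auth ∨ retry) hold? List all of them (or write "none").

{q0, q1, q2, q3, q4, q5, q6}

States satisfying ¬auth ∨ retry: {q2, q3, q4, q5, q6}.
States satisfying AF (¬auth ∨ retry): {q0, q1, q2, q3, q4, q5, q6}.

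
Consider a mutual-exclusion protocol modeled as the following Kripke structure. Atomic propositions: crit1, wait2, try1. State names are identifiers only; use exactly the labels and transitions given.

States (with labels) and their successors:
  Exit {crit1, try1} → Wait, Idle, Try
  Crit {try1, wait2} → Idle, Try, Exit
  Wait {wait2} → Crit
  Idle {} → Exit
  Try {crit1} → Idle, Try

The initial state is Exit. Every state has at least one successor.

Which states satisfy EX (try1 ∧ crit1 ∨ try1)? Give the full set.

{Crit, Wait, Idle}

States satisfying try1 ∧ crit1 ∨ try1: {Exit, Crit}.
States satisfying EX (try1 ∧ crit1 ∨ try1): {Crit, Wait, Idle}.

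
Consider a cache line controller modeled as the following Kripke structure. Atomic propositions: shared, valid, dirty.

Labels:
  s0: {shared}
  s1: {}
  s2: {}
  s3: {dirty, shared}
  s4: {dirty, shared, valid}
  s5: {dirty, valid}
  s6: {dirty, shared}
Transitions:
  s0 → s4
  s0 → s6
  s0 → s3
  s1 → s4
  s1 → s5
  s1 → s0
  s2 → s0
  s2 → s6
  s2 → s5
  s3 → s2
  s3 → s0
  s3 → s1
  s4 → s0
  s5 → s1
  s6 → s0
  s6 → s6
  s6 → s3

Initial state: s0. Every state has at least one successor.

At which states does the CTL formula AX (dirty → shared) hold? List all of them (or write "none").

{s0, s3, s4, s5, s6}

States satisfying dirty → shared: {s0, s1, s2, s3, s4, s6}.
States satisfying AX (dirty → shared): {s0, s3, s4, s5, s6}.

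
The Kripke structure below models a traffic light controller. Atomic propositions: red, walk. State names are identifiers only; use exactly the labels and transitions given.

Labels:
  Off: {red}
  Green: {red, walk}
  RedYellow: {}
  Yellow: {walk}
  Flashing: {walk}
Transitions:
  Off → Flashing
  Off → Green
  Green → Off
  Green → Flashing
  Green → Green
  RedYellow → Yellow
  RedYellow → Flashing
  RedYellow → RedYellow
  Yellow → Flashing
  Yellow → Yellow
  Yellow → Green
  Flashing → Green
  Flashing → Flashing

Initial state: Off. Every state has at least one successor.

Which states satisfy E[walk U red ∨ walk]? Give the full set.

{Off, Green, Yellow, Flashing}

States satisfying walk: {Green, Yellow, Flashing}.
States satisfying red ∨ walk: {Off, Green, Yellow, Flashing}.
States satisfying E[walk U red ∨ walk]: {Off, Green, Yellow, Flashing}.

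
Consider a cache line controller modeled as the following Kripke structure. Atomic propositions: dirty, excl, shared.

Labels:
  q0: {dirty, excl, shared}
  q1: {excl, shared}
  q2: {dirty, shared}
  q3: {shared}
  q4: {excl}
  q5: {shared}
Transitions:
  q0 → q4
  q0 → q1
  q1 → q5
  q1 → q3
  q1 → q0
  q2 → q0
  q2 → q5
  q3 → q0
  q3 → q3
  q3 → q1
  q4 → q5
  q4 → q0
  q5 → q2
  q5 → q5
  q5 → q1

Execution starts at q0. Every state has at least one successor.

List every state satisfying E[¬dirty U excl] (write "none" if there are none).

{q0, q1, q3, q4, q5}

States satisfying ¬dirty: {q1, q3, q4, q5}.
States satisfying excl: {q0, q1, q4}.
States satisfying E[¬dirty U excl]: {q0, q1, q3, q4, q5}.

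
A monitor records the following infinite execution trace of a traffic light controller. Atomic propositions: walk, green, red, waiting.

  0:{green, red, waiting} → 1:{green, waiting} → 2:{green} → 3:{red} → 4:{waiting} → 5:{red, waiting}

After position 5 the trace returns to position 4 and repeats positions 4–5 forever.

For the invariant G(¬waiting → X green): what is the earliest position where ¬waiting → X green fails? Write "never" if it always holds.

2

Check ¬waiting → X green at each position in order: 0 ✓, 1 ✓.
At position 2 the labels are {green} and the next position 3 has {red}, so ¬waiting → X green is false there. This is the first violation.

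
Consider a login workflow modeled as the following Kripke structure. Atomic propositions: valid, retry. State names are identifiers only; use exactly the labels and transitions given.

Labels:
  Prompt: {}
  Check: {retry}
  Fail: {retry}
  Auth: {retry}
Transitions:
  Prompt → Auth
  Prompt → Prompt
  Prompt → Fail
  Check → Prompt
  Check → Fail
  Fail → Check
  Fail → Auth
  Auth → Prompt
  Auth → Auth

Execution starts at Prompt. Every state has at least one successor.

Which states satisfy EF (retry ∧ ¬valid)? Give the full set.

{Prompt, Check, Fail, Auth}

States satisfying retry ∧ ¬valid: {Check, Fail, Auth}.
States satisfying EF (retry ∧ ¬valid): {Prompt, Check, Fail, Auth}.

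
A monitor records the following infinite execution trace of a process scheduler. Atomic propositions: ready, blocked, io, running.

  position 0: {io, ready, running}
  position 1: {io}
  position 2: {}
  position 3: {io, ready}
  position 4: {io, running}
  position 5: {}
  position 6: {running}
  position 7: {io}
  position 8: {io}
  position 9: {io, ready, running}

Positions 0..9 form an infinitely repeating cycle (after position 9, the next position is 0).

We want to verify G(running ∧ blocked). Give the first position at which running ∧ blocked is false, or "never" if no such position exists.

0

At position 0 the labels are {io, ready, running}, so running ∧ blocked is false there. This is the first violation.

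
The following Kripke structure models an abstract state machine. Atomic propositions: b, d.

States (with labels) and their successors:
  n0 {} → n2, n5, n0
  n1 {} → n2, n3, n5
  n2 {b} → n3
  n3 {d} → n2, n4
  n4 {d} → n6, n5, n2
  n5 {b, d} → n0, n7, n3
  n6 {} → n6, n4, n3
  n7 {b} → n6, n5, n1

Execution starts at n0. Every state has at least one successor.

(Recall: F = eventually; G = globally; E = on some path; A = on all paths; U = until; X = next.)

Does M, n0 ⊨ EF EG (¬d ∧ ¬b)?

Yes

States satisfying EG (¬d ∧ ¬b): {n0, n6}.
States satisfying EF EG (¬d ∧ ¬b): {n0, n1, n2, n3, n4, n5, n6, n7}.
Some path from n0 reaches a state where EG (¬d ∧ ¬b) holds.
n0 ∈ Sat(EF EG (¬d ∧ ¬b)).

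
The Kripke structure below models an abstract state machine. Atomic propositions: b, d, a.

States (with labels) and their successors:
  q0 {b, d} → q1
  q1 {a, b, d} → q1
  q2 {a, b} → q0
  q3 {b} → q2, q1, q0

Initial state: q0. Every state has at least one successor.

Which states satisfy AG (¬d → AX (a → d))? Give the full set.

{q0, q1, q2}

States satisfying ¬d → AX (a → d): {q0, q1, q2}.
States satisfying AG (¬d → AX (a → d)): {q0, q1, q2}.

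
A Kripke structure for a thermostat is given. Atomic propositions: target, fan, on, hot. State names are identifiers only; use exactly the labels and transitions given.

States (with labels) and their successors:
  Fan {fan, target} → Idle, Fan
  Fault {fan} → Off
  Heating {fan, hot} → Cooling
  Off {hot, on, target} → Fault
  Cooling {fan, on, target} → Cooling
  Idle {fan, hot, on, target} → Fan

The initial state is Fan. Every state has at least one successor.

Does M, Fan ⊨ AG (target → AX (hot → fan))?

States satisfying target → AX (hot → fan): {Fan, Fault, Heating, Off, Cooling, Idle}.
States satisfying AG (target → AX (hot → fan)): {Fan, Fault, Heating, Off, Cooling, Idle}.
Every state reachable from Fan satisfies target → AX (hot → fan).
Fan ∈ Sat(AG (target → AX (hot → fan))).

Yes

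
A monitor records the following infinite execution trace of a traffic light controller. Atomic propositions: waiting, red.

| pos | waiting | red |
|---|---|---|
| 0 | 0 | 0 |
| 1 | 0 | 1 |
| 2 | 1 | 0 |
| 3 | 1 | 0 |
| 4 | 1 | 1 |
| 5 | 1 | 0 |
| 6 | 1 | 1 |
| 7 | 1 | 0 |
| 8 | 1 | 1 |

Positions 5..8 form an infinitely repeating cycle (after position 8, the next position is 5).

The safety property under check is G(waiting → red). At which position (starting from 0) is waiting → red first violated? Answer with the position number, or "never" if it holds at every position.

Check waiting → red at each position in order: 0 ✓, 1 ✓.
At position 2 the labels are {waiting}, so waiting → red is false there. This is the first violation.

2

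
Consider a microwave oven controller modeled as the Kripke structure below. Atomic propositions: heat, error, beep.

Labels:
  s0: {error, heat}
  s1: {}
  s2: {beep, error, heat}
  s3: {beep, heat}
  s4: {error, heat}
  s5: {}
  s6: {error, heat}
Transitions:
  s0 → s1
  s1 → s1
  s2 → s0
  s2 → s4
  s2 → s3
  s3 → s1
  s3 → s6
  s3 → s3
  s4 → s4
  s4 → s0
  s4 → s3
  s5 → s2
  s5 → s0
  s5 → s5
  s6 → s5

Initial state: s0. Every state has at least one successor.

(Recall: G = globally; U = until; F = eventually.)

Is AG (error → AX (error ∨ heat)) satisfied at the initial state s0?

States satisfying error → AX (error ∨ heat): {s1, s2, s3, s4, s5}.
States satisfying AG (error → AX (error ∨ heat)): {s1}.
s0 is reachable from s0 and violates error → AX (error ∨ heat), so AG fails at s0.
s0 ∉ Sat(AG (error → AX (error ∨ heat))).

No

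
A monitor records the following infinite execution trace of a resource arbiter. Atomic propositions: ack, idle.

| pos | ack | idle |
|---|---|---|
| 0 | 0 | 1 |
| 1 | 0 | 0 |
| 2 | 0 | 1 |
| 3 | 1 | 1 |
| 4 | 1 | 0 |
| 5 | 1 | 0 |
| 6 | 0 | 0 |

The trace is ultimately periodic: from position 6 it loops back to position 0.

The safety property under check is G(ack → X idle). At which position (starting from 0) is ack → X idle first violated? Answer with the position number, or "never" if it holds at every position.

Check ack → X idle at each position in order: 0 ✓, 1 ✓, 2 ✓.
At position 3 the labels are {ack, idle} and the next position 4 has {ack}, so ack → X idle is false there. This is the first violation.

3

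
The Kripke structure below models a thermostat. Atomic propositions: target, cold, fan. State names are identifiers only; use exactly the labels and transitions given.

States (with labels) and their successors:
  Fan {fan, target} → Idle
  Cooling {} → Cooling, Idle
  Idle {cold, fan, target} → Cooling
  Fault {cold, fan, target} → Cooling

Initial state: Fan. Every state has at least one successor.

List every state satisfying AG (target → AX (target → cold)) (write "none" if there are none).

States satisfying target → AX (target → cold): {Fan, Cooling, Idle, Fault}.
States satisfying AG (target → AX (target → cold)): {Fan, Cooling, Idle, Fault}.

{Fan, Cooling, Idle, Fault}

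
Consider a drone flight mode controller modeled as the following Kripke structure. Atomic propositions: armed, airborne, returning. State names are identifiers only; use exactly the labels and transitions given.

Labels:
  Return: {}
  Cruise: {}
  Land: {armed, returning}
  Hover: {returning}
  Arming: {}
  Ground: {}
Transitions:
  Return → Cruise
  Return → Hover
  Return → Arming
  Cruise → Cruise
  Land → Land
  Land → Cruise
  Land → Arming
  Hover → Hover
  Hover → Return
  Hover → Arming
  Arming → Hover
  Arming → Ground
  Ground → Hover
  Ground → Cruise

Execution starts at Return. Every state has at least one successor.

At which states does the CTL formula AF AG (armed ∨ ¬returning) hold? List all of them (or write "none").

{Cruise}

States satisfying AG (armed ∨ ¬returning): {Cruise}.
States satisfying AF AG (armed ∨ ¬returning): {Cruise}.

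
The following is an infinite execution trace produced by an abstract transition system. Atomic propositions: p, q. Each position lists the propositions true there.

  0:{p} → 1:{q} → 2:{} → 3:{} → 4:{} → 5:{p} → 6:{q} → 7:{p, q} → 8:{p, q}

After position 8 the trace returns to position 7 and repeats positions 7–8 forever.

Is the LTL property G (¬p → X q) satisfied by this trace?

Violated

¬p → X q must hold at every position from 0 onward. It fails at position 1, so G (¬p → X q) is false.
Positions where ¬p holds: 1, 2, 3, 4, 6.
Check X q at each: 1→fails, 2→fails, 3→fails, 4→fails, 6→ok.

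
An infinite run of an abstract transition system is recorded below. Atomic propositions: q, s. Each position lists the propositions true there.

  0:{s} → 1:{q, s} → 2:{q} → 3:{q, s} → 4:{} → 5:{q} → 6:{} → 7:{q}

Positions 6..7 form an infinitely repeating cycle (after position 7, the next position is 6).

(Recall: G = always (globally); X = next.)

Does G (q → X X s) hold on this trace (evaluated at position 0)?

q → X X s must hold at every position from 0 onward. It fails at position 2, so G (q → X X s) is false.
Positions where q holds: 1, 2, 3, 5, 7.
Check X X s at each: 1→ok, 2→fails, 3→fails, 5→fails, 7→fails.

Does not hold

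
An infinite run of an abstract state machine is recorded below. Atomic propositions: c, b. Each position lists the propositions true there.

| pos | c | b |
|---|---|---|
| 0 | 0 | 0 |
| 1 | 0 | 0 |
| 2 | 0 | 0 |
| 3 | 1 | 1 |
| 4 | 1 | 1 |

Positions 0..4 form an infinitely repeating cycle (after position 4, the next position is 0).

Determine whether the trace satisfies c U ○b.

No

Walking from position 0: at position 0, ○b has not yet held and c fails, so c U ○b is false.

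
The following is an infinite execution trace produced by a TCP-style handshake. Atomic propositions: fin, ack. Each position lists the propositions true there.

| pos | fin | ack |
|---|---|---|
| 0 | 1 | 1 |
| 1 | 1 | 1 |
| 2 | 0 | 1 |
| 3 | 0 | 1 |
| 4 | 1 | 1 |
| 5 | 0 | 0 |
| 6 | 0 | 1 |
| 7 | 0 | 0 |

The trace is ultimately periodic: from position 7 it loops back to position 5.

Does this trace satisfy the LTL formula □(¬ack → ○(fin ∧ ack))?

Violated

¬ack → ○(fin ∧ ack) must hold at every position from 0 onward. It fails at position 5, so □(¬ack → ○(fin ∧ ack)) is false.
Positions where ¬ack holds: 5, 7.
Check ○(fin ∧ ack) at each: 5→fails, 7→fails.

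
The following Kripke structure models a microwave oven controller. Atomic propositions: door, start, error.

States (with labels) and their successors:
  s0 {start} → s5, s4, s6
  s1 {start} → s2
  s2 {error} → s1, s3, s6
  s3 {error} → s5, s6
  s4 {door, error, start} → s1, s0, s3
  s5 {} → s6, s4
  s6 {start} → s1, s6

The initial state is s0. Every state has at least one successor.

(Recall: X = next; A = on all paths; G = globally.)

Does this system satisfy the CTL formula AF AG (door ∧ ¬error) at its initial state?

States satisfying AG (door ∧ ¬error): ∅.
States satisfying AF AG (door ∧ ¬error): ∅.
There is a path from s0 along which AG (door ∧ ¬error) never holds.
s0 ∉ Sat(AF AG (door ∧ ¬error)).

Violated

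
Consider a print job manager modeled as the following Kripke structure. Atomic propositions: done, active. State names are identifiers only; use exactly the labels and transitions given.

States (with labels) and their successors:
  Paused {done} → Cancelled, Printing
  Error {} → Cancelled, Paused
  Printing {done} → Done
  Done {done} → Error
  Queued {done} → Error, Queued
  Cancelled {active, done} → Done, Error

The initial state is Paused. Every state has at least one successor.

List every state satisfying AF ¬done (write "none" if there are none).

{Paused, Error, Printing, Done, Cancelled}

States satisfying ¬done: {Error}.
States satisfying AF ¬done: {Paused, Error, Printing, Done, Cancelled}.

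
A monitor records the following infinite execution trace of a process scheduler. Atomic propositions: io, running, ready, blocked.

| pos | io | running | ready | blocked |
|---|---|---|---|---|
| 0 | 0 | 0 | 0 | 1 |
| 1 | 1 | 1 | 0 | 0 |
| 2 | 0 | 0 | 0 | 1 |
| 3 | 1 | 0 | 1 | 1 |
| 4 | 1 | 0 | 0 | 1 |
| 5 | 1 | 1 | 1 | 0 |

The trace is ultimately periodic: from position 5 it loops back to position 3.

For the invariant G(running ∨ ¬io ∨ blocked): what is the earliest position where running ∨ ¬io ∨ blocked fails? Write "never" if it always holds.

never

running ∨ ¬io ∨ blocked holds at every position 0..5, and those are all the positions the trace ever visits, so the invariant G(running ∨ ¬io ∨ blocked) is never violated.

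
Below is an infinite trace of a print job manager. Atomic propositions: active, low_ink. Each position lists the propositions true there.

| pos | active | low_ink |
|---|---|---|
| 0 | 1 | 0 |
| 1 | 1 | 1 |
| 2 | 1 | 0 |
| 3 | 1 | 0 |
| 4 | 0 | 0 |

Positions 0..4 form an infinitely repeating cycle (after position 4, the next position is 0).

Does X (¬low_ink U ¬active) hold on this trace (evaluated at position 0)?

No

The position after 0 is 1; ¬low_ink U ¬active is false there.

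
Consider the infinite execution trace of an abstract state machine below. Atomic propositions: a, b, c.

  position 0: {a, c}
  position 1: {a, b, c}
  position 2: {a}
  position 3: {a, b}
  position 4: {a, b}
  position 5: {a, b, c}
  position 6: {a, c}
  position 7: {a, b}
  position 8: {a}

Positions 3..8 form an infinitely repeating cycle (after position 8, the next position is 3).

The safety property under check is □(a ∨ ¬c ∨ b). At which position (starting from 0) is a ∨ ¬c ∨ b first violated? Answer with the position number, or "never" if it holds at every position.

never

a ∨ ¬c ∨ b holds at every position 0..8, and those are all the positions the trace ever visits, so the invariant □(a ∨ ¬c ∨ b) is never violated.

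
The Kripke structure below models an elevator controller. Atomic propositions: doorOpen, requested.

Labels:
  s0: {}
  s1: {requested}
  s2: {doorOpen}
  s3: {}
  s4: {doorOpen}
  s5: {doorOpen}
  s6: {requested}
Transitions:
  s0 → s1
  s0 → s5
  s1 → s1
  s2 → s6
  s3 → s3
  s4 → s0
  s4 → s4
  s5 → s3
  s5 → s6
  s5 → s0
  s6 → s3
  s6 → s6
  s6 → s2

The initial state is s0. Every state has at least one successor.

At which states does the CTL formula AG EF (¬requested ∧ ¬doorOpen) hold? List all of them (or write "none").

{s2, s3, s6}

States satisfying EF (¬requested ∧ ¬doorOpen): {s0, s2, s3, s4, s5, s6}.
States satisfying AG EF (¬requested ∧ ¬doorOpen): {s2, s3, s6}.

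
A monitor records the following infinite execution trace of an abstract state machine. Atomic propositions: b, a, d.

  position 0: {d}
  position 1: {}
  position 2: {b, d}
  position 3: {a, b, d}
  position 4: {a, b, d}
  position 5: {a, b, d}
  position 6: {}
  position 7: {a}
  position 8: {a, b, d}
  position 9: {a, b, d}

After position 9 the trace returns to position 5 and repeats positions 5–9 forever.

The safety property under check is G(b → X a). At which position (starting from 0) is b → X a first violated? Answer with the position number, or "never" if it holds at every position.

Check b → X a at each position in order: 0 ✓, 1 ✓, 2 ✓, 3 ✓, 4 ✓.
At position 5 the labels are {a, b, d} and the next position 6 has {}, so b → X a is false there. This is the first violation.

5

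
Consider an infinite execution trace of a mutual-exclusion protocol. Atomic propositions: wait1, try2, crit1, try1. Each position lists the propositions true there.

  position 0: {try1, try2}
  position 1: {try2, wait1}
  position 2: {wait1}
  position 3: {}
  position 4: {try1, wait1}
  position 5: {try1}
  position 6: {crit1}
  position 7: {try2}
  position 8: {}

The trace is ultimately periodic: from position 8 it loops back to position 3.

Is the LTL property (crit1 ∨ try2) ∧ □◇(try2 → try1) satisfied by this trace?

Holds

◇(try2 → try1) holds at every position 0..8, and those are all positions ever visited, so □◇(try2 → try1) holds.
At position 0: crit1 ∨ try2 is true; □◇(try2 → try1) is true; so (crit1 ∨ try2) ∧ □◇(try2 → try1) is true.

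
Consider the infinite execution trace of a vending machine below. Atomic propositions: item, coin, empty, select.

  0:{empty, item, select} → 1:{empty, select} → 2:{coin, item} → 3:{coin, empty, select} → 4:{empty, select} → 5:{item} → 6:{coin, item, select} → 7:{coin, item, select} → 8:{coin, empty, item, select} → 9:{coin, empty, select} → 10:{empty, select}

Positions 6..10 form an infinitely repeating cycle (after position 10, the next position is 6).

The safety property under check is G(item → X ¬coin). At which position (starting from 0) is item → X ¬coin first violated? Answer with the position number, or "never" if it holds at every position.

Check item → X ¬coin at each position in order: 0 ✓, 1 ✓.
At position 2 the labels are {coin, item} and the next position 3 has {coin, empty, select}, so item → X ¬coin is false there. This is the first violation.

2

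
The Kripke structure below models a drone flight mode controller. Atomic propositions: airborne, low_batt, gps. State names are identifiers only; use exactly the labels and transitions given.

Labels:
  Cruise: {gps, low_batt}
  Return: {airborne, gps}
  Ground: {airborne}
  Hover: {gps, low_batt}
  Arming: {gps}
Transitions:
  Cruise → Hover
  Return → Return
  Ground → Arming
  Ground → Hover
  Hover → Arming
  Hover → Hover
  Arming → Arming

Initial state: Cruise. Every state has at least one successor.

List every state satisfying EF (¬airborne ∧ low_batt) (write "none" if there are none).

{Cruise, Ground, Hover}

States satisfying ¬airborne ∧ low_batt: {Cruise, Hover}.
States satisfying EF (¬airborne ∧ low_batt): {Cruise, Ground, Hover}.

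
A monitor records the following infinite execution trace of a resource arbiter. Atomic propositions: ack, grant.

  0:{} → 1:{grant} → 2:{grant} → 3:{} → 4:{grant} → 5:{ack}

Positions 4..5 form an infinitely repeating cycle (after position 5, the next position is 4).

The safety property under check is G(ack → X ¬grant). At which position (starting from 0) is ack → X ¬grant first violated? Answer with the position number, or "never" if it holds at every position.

5

Check ack → X ¬grant at each position in order: 0 ✓, 1 ✓, 2 ✓, 3 ✓, 4 ✓.
At position 5 the labels are {ack} and the next position 4 has {grant}, so ack → X ¬grant is false there. This is the first violation.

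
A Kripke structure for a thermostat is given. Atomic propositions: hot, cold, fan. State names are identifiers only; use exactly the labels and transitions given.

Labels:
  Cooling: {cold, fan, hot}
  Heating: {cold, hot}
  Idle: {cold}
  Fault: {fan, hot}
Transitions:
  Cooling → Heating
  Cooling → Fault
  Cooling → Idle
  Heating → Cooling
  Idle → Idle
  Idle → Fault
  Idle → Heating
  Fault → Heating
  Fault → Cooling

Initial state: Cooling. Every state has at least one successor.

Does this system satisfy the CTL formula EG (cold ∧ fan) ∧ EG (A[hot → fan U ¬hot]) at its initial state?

States satisfying cold ∧ fan: {Cooling}.
States satisfying EG (cold ∧ fan): ∅.
States satisfying A[hot → fan U ¬hot]: {Idle}.
States satisfying EG (A[hot → fan U ¬hot]): {Idle}.
States satisfying EG (cold ∧ fan) ∧ EG (A[hot → fan U ¬hot]): ∅.
Cooling ∉ Sat(EG (cold ∧ fan) ∧ EG (A[hot → fan U ¬hot])).

Violated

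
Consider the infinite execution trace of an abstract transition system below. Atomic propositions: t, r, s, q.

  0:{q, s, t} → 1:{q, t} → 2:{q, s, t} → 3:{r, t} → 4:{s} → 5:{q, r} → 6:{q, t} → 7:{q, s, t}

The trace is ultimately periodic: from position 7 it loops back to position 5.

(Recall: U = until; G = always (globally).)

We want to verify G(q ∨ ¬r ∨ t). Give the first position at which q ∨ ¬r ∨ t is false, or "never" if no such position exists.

never

q ∨ ¬r ∨ t holds at every position 0..7, and those are all the positions the trace ever visits, so the invariant G(q ∨ ¬r ∨ t) is never violated.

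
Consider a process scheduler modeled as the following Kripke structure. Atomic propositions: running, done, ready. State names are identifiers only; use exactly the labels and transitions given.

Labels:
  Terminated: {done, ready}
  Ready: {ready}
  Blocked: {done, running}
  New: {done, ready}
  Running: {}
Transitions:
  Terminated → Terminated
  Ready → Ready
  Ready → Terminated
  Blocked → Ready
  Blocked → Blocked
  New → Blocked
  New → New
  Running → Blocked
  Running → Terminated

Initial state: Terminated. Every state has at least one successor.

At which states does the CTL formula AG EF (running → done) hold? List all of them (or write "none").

States satisfying EF (running → done): {Terminated, Ready, Blocked, New, Running}.
States satisfying AG EF (running → done): {Terminated, Ready, Blocked, New, Running}.

{Terminated, Ready, Blocked, New, Running}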